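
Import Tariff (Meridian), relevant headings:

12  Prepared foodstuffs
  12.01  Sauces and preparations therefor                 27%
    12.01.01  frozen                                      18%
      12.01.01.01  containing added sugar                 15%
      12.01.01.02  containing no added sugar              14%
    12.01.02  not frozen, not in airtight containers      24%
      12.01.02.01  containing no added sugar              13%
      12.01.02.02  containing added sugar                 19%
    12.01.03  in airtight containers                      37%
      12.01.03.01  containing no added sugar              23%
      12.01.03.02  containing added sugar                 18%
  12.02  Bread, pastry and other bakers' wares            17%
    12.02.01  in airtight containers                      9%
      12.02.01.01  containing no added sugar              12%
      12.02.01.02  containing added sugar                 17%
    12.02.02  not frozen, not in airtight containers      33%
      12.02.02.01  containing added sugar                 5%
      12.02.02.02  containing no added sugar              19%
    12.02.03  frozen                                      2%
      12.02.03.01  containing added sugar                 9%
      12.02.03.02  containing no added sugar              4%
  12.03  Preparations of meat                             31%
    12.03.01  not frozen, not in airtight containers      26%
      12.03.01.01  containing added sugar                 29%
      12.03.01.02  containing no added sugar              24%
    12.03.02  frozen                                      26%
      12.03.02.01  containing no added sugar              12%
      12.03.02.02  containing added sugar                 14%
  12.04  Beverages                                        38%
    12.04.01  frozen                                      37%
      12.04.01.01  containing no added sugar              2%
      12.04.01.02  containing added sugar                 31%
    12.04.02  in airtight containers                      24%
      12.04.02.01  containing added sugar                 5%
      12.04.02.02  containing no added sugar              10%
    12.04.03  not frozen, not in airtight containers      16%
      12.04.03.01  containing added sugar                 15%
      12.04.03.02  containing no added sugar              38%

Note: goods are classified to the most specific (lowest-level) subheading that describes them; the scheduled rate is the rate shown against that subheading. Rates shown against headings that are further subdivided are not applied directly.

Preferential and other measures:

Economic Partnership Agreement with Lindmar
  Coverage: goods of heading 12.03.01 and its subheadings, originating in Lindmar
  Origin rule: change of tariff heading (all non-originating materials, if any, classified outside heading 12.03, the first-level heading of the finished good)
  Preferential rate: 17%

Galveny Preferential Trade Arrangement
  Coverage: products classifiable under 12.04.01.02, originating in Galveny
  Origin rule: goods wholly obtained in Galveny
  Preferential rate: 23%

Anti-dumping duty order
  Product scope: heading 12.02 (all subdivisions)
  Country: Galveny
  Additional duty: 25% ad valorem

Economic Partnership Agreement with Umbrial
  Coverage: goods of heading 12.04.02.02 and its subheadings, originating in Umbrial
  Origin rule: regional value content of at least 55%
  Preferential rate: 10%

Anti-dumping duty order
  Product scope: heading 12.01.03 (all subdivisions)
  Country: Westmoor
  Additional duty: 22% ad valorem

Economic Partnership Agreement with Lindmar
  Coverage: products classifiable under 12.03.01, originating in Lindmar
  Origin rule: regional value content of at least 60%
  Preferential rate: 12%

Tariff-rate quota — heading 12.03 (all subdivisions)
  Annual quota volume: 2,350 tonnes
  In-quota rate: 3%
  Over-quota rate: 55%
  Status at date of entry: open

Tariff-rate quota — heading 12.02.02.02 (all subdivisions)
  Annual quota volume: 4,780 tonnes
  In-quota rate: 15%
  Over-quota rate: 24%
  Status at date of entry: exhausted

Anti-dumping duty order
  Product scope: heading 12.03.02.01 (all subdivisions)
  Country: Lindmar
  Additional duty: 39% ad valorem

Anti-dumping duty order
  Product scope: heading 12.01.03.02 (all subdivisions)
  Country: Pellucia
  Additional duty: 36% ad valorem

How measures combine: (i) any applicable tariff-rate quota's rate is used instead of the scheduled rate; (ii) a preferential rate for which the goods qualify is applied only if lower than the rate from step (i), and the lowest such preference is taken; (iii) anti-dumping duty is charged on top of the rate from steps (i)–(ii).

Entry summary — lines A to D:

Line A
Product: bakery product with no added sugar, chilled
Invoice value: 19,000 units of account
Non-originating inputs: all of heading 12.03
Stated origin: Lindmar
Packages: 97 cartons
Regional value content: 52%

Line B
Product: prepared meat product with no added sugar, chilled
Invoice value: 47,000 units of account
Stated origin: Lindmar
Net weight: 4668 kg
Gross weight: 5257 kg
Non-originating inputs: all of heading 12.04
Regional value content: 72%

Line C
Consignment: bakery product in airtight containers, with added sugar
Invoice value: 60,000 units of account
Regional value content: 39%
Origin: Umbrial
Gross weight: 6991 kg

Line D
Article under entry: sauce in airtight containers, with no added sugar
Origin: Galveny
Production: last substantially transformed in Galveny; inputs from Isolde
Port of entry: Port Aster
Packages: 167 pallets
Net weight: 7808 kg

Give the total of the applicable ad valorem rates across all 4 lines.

Line A: bakery product → 12.02; chilled → 12.02.02; with no added sugar → 12.02.02.02. Scheduled 19%. quota on 12.02.02.02 exhausted → over-quota 24%; Lindmar agreement on 12.03.01: 12.02.02.02 not covered; Lindmar agreement on 12.03.01: 12.02.02.02 not covered. → 24%.
Line B: prepared meat product → 12.03; chilled → 12.03.01; with no added sugar → 12.03.01.02. Scheduled 24%. quota on 12.03 open → in-quota 3%; Lindmar agreement on 12.03.01: CTH met → 17% available; Lindmar agreement on 12.03.01: RVC ≥ 60% → 12% available; preference 12% not lower than 3% → no reduction. → 3%.
Line C: bakery product → 12.02; in airtight containers → 12.02.01; with added sugar → 12.02.01.02. Scheduled 17%. Umbrial agreement on 12.04.02.02: 12.02.01.02 not covered. → 17%.
Line D: sauce → 12.01; in airtight containers → 12.01.03; with no added sugar → 12.01.03.01. Scheduled 23%. Galveny agreement on 12.04.01.02: 12.01.03.01 not covered. → 23%.
Sum: 24% + 3% + 17% + 23% = 67%.

67%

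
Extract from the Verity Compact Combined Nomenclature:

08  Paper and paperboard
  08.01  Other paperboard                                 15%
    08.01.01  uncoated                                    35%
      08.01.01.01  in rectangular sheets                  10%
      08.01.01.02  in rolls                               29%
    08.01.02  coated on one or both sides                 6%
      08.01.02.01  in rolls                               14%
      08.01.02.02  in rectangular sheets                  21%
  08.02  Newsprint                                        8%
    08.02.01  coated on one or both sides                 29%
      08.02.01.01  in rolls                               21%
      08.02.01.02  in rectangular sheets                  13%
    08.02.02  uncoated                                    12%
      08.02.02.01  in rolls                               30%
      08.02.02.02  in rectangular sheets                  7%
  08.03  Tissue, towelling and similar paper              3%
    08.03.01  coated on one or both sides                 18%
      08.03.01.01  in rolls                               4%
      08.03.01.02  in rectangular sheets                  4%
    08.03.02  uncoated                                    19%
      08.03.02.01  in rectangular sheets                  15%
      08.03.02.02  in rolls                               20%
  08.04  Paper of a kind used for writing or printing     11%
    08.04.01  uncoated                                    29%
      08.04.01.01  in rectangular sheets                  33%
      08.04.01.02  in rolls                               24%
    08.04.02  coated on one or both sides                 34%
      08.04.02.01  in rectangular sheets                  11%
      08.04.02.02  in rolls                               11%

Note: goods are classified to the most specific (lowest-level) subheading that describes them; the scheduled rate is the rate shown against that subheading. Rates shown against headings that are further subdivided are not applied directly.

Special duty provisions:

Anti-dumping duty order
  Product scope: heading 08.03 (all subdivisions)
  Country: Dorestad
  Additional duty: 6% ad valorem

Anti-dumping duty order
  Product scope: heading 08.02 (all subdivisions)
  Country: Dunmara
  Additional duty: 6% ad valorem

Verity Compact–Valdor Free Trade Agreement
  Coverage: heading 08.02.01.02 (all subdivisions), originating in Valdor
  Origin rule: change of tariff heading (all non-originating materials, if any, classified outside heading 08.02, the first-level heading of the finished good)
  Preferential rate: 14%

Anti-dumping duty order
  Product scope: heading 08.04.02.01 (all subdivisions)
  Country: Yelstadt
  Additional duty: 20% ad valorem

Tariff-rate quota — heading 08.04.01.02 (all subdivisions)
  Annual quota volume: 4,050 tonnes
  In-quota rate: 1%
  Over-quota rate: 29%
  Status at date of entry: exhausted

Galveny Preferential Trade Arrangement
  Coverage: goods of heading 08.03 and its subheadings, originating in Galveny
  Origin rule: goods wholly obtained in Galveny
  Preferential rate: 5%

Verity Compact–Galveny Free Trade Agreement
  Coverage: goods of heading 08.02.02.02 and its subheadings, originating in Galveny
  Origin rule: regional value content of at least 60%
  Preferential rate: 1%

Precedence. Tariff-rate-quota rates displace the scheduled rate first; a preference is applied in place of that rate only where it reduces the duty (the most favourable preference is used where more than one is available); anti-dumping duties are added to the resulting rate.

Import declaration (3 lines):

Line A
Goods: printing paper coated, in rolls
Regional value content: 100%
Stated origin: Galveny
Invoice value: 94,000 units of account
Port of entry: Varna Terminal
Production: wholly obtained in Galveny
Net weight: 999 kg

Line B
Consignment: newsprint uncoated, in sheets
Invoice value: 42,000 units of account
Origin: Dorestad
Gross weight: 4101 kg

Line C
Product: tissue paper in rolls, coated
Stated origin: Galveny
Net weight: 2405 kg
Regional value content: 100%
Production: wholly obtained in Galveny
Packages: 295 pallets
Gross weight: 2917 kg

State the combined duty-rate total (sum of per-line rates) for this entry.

22%

Line A: printing paper → 08.04; coated → 08.04.02; in rolls → 08.04.02.02. Scheduled 11%. Galveny agreement on 08.03: 08.04.02.02 not covered; Galveny agreement on 08.02.02.02: 08.04.02.02 not covered. → 11%.
Line B: newsprint → 08.02; uncoated → 08.02.02; in sheets → 08.02.02.02. Scheduled 7%. No special measure applies. → 7%.
Line C: tissue paper → 08.03; coated → 08.03.01; in rolls → 08.03.01.01. Scheduled 4%. Galveny agreement on 08.03: wholly obtained → 5% available; Galveny agreement on 08.02.02.02: 08.03.01.01 not covered; preference 5% not lower than 4% → no reduction. → 4%.
Sum: 11% + 7% + 4% = 22%.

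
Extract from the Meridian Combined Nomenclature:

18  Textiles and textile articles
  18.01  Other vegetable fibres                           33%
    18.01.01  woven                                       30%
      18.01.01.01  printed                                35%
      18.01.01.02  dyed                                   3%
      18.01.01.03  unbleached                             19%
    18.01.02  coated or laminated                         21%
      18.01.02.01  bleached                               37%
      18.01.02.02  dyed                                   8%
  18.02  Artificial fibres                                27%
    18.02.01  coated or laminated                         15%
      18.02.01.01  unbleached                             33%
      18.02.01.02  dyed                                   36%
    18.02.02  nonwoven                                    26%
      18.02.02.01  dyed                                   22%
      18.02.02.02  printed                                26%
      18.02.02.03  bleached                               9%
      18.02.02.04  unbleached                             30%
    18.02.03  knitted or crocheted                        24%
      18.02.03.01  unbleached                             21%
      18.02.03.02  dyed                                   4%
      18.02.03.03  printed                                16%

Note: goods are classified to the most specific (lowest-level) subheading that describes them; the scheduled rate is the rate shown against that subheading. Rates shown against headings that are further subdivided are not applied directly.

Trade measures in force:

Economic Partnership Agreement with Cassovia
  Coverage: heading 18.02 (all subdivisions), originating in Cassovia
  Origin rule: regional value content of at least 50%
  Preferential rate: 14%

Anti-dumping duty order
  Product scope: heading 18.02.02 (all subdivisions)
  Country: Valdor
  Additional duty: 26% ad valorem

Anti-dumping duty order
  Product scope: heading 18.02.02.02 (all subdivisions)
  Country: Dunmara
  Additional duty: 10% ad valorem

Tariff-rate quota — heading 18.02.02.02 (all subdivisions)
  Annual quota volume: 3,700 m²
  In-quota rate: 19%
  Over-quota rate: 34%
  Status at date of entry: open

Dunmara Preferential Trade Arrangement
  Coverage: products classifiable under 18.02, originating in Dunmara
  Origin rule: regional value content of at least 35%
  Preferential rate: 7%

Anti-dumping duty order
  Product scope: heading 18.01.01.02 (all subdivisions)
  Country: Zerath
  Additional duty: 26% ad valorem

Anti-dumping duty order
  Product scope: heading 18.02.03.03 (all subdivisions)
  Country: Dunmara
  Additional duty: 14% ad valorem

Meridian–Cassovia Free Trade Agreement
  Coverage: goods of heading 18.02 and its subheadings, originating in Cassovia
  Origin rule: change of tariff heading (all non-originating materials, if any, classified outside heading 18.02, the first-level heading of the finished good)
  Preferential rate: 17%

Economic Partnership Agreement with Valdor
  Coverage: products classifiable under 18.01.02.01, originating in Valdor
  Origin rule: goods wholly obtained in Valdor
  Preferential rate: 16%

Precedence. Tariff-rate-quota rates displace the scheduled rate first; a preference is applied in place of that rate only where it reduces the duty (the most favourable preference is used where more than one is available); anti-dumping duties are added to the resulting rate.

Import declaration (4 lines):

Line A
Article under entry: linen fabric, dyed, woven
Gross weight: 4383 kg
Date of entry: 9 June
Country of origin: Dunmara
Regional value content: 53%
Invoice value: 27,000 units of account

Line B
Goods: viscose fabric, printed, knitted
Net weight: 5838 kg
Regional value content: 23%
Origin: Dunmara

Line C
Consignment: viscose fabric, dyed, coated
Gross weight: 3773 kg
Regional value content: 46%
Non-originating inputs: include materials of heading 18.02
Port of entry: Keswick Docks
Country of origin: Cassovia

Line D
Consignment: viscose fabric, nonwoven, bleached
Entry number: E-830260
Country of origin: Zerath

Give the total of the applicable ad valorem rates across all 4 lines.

Line A: linen → 18.01; woven → 18.01.01; dyed → 18.01.01.02. Scheduled 3%. Dunmara agreement on 18.02: 18.01.01.02 not covered. → 3%.
Line B: viscose → 18.02; knitted → 18.02.03; printed → 18.02.03.03. Scheduled 16%. Dunmara agreement on 18.02: RVC < 35%; anti-dumping (Dunmara, 18.02.03.03): +14%; total 16% + 14% = 30%. → 30%.
Line C: viscose → 18.02; coated → 18.02.01; dyed → 18.02.01.02. Scheduled 36%. Cassovia agreement on 18.02: RVC < 50%; Cassovia agreement on 18.02: CTH not met. → 36%.
Line D: viscose → 18.02; nonwoven → 18.02.02; bleached → 18.02.02.03. Scheduled 9%. No special measure applies. → 9%.
Sum: 3% + 30% + 36% + 9% = 78%.

78%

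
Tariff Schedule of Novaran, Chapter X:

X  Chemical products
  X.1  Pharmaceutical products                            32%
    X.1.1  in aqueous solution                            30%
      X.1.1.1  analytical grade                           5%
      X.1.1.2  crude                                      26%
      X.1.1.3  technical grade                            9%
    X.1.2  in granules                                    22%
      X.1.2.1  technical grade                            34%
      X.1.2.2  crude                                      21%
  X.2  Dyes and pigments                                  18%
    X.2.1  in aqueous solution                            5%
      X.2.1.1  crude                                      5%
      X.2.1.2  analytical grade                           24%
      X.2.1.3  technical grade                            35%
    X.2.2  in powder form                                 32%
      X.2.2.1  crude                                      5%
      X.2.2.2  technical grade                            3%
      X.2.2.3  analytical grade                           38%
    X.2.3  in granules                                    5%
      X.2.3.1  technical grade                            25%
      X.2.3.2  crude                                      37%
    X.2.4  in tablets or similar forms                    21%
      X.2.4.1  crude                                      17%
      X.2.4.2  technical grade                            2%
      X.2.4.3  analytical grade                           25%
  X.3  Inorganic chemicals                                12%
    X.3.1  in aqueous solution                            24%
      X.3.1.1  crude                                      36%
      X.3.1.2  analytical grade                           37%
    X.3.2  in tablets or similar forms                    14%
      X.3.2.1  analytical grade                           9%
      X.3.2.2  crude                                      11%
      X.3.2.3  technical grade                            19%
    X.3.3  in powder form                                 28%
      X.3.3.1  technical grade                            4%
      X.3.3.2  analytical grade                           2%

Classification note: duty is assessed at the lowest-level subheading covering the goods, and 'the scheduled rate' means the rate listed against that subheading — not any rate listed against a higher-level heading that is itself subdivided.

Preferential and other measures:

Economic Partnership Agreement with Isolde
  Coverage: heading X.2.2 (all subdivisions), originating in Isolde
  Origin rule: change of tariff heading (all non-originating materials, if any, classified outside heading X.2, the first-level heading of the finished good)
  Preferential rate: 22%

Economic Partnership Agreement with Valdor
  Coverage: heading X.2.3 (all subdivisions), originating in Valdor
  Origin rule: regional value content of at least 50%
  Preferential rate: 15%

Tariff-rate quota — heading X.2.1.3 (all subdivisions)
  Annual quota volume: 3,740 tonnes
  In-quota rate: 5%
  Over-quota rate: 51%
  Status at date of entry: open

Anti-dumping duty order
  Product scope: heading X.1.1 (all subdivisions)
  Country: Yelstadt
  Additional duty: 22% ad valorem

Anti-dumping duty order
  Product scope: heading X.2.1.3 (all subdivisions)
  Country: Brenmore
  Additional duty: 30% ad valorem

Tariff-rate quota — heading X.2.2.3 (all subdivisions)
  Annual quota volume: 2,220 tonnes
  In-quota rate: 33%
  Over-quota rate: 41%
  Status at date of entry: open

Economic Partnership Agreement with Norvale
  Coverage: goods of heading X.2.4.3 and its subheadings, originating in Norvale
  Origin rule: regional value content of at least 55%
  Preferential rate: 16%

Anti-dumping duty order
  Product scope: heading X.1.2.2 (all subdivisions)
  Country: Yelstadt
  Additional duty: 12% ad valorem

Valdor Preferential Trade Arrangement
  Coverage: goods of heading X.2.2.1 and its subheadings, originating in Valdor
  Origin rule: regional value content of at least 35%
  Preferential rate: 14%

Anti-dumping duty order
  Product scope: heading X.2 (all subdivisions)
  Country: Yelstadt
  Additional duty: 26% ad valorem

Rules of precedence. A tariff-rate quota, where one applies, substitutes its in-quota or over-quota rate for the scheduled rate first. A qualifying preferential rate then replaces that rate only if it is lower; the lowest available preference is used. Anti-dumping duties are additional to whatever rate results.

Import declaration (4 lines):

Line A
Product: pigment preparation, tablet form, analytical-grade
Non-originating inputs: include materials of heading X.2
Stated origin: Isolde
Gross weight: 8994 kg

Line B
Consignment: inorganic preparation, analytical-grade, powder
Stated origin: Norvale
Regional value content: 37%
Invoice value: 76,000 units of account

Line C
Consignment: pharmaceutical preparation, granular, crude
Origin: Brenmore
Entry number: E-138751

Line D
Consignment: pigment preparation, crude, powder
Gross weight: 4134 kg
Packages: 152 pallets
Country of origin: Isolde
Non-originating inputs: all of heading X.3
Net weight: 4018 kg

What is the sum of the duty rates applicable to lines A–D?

Line A: pigment → X.2; tablet form → X.2.4; analytical-grade → X.2.4.3. Scheduled 25%. Isolde agreement on X.2.2: X.2.4.3 not covered. → 25%.
Line B: inorganic → X.3; powder → X.3.3; analytical-grade → X.3.3.2. Scheduled 2%. Norvale agreement on X.2.4.3: X.3.3.2 not covered. → 2%.
Line C: pharmaceutical → X.1; granular → X.1.2; crude → X.1.2.2. Scheduled 21%. No special measure applies. → 21%.
Line D: pigment → X.2; powder → X.2.2; crude → X.2.2.1. Scheduled 5%. Isolde agreement on X.2.2: CTH met → 22% available; preference 22% not lower than 5% → no reduction. → 5%.
Sum: 25% + 2% + 21% + 5% = 53%.

53%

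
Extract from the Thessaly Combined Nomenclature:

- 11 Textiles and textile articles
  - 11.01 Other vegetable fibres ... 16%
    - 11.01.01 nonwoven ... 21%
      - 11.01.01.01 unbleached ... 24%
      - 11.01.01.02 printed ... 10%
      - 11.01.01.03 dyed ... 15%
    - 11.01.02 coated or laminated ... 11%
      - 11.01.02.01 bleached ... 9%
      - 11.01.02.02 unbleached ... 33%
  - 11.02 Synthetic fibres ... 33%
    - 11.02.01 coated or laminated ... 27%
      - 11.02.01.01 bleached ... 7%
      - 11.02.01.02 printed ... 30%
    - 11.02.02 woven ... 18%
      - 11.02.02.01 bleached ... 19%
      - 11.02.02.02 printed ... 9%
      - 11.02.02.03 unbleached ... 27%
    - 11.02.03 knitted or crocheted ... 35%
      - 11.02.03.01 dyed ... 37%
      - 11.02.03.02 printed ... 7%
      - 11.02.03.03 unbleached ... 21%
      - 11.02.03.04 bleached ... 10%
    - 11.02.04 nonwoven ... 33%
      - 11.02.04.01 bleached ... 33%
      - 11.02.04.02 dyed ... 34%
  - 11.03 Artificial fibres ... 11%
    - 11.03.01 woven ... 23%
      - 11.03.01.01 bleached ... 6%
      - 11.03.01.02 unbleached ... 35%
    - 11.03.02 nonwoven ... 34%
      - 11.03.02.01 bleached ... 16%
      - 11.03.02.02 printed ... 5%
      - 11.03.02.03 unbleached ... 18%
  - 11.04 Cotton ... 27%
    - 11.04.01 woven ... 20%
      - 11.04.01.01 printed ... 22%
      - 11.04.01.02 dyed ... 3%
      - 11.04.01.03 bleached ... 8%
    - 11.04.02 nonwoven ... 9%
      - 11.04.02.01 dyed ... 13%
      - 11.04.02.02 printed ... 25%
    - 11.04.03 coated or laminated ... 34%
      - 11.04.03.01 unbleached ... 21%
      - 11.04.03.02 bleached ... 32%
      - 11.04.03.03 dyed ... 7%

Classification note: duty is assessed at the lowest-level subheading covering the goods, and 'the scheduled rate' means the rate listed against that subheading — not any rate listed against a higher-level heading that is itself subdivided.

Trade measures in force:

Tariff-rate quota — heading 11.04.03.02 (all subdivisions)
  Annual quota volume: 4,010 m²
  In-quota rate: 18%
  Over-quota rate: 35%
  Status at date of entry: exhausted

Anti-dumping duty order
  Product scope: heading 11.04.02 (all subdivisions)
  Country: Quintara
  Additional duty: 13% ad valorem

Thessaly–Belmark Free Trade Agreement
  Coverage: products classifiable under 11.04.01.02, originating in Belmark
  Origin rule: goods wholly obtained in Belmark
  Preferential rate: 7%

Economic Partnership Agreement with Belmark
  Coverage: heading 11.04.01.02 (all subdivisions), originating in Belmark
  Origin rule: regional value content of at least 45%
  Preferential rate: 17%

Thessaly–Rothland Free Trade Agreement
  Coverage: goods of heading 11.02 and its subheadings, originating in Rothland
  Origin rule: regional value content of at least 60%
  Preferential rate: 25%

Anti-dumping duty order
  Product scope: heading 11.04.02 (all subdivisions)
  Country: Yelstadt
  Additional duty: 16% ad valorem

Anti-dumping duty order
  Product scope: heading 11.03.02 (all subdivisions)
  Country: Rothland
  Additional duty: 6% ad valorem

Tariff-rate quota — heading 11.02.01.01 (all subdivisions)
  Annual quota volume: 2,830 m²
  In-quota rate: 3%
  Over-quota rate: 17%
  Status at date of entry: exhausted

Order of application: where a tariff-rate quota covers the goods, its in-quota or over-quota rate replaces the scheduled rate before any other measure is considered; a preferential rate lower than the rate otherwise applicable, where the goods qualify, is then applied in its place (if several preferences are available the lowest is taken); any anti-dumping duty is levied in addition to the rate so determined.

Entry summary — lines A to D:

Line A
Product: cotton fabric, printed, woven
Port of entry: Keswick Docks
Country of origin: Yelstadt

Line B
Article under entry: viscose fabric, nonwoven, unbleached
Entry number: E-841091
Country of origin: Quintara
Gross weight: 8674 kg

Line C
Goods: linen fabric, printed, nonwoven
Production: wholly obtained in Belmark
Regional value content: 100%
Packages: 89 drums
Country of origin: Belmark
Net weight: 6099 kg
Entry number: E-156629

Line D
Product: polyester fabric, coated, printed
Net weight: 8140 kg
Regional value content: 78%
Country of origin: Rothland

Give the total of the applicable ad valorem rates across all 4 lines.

75%

Line A: cotton → 11.04; woven → 11.04.01; printed → 11.04.01.01. Scheduled 22%. No special measure applies. → 22%.
Line B: viscose → 11.03; nonwoven → 11.03.02; unbleached → 11.03.02.03. Scheduled 18%. No special measure applies. → 18%.
Line C: linen → 11.01; nonwoven → 11.01.01; printed → 11.01.01.02. Scheduled 10%. Belmark agreement on 11.04.01.02: 11.01.01.02 not covered; Belmark agreement on 11.04.01.02: 11.01.01.02 not covered. → 10%.
Line D: polyester → 11.02; coated → 11.02.01; printed → 11.02.01.02. Scheduled 30%. Rothland agreement on 11.02: RVC ≥ 60% → 25% available; preferential 25%. → 25%.
Sum: 22% + 18% + 10% + 25% = 75%.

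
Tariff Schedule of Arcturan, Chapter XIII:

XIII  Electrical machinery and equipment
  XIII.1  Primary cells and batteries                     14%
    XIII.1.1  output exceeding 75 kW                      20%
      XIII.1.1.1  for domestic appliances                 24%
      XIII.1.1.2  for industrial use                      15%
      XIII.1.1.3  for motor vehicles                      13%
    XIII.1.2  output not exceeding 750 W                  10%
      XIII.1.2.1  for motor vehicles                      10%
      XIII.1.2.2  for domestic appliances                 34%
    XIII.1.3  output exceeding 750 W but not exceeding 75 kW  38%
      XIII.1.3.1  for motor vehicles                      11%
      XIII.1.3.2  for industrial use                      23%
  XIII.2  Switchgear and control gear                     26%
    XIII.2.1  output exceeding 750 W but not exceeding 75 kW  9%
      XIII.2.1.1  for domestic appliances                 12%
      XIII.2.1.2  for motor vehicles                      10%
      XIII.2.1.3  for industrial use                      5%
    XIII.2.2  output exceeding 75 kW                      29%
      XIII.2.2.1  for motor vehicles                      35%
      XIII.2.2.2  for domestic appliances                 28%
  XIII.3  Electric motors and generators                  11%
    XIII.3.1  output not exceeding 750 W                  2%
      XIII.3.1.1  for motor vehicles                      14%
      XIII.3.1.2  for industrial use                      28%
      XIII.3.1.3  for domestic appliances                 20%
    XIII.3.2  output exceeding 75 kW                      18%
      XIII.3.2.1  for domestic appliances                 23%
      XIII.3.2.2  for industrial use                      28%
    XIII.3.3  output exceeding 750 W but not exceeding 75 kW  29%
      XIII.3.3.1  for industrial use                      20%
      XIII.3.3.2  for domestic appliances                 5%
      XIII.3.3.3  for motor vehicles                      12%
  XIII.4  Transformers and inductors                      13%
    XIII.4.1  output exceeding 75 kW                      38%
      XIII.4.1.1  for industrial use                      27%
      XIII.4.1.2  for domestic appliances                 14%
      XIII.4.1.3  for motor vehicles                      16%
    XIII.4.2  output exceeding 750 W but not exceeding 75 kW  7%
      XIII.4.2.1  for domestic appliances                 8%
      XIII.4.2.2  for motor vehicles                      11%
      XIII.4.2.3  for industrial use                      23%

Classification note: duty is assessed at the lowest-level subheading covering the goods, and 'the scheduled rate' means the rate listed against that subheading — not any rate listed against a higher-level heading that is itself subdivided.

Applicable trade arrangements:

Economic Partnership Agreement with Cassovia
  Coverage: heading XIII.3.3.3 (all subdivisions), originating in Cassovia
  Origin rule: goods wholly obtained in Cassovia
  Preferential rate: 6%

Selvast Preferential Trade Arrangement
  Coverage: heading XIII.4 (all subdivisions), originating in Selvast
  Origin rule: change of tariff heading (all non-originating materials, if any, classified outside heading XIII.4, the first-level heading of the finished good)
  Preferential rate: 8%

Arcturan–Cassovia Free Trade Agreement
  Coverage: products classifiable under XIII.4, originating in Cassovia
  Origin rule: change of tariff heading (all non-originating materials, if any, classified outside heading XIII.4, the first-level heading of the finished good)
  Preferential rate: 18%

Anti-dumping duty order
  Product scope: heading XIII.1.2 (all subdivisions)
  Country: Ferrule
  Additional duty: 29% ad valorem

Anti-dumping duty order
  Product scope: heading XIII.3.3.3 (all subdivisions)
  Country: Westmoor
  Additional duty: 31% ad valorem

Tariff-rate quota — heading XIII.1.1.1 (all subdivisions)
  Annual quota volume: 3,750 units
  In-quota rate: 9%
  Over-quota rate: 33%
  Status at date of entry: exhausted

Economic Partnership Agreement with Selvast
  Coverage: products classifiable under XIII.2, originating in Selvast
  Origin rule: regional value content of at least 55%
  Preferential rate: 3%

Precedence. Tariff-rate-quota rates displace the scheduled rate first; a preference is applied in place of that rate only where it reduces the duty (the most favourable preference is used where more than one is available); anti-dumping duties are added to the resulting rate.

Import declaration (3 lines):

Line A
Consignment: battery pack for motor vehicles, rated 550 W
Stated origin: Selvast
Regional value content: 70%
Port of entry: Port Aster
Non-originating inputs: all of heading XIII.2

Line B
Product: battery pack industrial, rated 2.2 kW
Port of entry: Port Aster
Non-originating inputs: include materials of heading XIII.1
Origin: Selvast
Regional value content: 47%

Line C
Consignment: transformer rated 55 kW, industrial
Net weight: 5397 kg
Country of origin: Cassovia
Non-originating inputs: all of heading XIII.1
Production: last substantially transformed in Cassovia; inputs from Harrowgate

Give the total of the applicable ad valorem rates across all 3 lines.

51%

Line A: battery pack → XIII.1; rated 550 W → XIII.1.2; for motor vehicles → XIII.1.2.1. Scheduled 10%. Selvast agreement on XIII.4: XIII.1.2.1 not covered; Selvast agreement on XIII.2: XIII.1.2.1 not covered. → 10%.
Line B: battery pack → XIII.1; rated 2.2 kW → XIII.1.3; industrial → XIII.1.3.2. Scheduled 23%. Selvast agreement on XIII.4: XIII.1.3.2 not covered; Selvast agreement on XIII.2: XIII.1.3.2 not covered. → 23%.
Line C: transformer → XIII.4; rated 55 kW → XIII.4.2; industrial → XIII.4.2.3. Scheduled 23%. Cassovia agreement on XIII.3.3.3: XIII.4.2.3 not covered; Cassovia agreement on XIII.4: CTH met → 18% available; preferential 18%. → 18%.
Sum: 10% + 23% + 18% = 51%.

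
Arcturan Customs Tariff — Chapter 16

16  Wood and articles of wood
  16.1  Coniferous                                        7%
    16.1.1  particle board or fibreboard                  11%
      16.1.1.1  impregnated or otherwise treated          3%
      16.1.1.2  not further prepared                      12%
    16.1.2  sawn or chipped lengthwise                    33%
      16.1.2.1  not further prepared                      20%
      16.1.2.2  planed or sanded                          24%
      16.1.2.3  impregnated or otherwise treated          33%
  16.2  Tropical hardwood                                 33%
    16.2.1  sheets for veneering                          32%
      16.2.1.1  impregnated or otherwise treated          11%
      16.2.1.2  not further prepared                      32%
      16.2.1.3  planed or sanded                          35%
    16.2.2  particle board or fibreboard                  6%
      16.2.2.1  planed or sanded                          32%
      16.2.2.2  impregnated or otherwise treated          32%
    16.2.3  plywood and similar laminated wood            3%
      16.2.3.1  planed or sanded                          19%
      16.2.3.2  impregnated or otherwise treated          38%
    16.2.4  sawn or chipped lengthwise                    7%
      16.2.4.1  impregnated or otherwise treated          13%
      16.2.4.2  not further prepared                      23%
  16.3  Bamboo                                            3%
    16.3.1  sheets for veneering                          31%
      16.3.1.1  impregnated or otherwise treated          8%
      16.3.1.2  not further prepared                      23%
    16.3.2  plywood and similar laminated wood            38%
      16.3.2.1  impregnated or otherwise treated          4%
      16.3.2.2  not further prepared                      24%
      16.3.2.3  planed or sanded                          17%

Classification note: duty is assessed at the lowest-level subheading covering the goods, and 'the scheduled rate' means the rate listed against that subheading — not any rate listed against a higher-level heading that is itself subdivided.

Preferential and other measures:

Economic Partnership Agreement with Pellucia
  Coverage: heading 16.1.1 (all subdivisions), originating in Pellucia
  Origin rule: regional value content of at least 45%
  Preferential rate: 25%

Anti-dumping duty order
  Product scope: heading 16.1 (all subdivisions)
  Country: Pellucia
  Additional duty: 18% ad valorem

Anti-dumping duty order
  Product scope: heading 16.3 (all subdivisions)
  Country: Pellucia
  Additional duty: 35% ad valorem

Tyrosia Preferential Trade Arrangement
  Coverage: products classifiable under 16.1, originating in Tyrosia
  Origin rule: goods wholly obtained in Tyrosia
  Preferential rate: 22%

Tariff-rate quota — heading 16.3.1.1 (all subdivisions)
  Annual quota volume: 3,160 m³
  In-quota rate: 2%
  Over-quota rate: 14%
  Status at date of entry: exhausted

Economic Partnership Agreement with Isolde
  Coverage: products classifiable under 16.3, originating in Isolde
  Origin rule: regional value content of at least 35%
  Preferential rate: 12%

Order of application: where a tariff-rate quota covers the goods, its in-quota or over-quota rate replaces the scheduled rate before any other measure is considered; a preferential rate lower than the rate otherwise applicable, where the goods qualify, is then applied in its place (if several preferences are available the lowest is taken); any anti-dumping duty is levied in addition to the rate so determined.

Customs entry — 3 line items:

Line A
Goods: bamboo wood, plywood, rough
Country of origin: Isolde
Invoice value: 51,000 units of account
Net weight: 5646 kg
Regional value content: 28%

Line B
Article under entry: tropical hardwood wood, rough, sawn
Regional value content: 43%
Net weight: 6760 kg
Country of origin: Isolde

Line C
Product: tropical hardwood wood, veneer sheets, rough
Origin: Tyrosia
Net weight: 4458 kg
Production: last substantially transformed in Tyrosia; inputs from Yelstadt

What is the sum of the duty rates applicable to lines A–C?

Line A: bamboo → 16.3; plywood → 16.3.2; rough → 16.3.2.2. Scheduled 24%. Isolde agreement on 16.3: RVC < 35%. → 24%.
Line B: tropical hardwood → 16.2; sawn → 16.2.4; rough → 16.2.4.2. Scheduled 23%. Isolde agreement on 16.3: 16.2.4.2 not covered. → 23%.
Line C: tropical hardwood → 16.2; veneer sheets → 16.2.1; rough → 16.2.1.2. Scheduled 32%. Tyrosia agreement on 16.1: 16.2.1.2 not covered. → 32%.
Sum: 24% + 23% + 32% = 79%.

79%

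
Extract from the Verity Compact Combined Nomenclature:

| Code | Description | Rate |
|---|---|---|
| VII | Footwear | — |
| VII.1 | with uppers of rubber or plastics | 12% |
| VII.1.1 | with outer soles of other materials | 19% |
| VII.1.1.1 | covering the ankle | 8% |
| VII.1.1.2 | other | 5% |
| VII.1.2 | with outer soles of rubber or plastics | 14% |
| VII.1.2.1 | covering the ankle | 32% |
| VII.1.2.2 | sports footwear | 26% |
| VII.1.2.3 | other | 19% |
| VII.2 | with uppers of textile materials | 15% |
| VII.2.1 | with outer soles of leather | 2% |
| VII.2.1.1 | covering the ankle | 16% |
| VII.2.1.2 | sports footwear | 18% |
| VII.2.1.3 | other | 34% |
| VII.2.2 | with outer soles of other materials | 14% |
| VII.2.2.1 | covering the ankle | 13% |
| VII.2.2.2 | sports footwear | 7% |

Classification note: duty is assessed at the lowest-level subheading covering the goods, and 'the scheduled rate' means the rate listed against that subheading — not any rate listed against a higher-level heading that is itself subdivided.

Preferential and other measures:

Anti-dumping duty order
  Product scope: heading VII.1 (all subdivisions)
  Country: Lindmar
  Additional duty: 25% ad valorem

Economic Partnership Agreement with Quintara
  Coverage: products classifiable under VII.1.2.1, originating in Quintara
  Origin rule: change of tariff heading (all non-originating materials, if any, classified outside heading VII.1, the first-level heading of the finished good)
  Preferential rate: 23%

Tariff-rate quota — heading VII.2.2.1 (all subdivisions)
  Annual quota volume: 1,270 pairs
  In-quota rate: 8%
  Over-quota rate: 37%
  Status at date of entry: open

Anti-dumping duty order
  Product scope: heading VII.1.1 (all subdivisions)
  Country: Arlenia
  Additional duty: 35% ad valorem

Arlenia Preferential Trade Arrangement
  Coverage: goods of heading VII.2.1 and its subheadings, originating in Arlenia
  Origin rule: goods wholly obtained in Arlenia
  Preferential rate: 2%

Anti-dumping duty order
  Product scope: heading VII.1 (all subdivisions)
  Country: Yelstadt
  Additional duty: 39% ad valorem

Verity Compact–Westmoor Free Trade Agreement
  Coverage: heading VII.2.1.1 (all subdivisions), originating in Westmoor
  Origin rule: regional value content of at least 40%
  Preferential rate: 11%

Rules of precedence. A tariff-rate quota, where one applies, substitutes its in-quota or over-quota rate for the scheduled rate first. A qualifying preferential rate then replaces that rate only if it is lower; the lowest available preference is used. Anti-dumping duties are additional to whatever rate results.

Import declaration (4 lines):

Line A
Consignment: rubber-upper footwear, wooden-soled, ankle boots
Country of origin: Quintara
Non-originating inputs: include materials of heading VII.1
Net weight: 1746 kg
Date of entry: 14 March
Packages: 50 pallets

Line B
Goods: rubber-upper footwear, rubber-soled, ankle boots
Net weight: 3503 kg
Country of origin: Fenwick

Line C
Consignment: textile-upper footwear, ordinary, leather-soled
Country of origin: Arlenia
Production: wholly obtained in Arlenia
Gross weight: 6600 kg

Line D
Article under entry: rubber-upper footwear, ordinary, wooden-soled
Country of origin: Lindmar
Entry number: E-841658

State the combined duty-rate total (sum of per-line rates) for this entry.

72%

Line A: rubber-upper → VII.1; wooden-soled → VII.1.1; ankle boots → VII.1.1.1. Scheduled 8%. Quintara agreement on VII.1.2.1: VII.1.1.1 not covered. → 8%.
Line B: rubber-upper → VII.1; rubber-soled → VII.1.2; ankle boots → VII.1.2.1. Scheduled 32%. No special measure applies. → 32%.
Line C: textile-upper → VII.2; leather-soled → VII.2.1; ordinary → VII.2.1.3. Scheduled 34%. Arlenia agreement on VII.2.1: wholly obtained → 2% available; preferential 2%. → 2%.
Line D: rubber-upper → VII.1; wooden-soled → VII.1.1; ordinary → VII.1.1.2. Scheduled 5%. anti-dumping (Lindmar, VII.1): +25%; total 5% + 25% = 30%. → 30%.
Sum: 8% + 32% + 2% + 30% = 72%.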